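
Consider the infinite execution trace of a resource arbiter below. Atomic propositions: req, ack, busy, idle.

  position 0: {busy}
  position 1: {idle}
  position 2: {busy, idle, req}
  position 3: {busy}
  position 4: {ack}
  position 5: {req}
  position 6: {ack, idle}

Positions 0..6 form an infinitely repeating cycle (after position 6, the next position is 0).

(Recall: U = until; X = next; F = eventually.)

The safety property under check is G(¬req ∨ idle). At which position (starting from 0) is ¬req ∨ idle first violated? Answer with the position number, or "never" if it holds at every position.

Check ¬req ∨ idle at each position in order: 0 ✓, 1 ✓, 2 ✓, 3 ✓, 4 ✓.
At position 5 the labels are {req}, so ¬req ∨ idle is false there. This is the first violation.

5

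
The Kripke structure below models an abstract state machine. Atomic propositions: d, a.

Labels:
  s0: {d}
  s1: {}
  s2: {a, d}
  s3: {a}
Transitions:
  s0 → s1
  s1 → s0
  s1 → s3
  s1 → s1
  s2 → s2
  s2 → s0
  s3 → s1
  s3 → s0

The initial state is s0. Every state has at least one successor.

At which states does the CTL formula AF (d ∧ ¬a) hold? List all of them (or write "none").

{s0}

States satisfying d ∧ ¬a: {s0}.
States satisfying AF (d ∧ ¬a): {s0}.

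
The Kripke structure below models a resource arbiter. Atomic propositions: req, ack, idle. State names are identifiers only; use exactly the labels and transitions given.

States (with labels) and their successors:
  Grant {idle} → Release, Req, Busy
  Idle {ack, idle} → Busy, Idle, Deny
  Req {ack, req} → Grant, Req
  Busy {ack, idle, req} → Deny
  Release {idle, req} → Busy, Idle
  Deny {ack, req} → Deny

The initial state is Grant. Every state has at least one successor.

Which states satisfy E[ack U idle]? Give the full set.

{Grant, Idle, Req, Busy, Release}

States satisfying ack: {Idle, Req, Busy, Deny}.
States satisfying idle: {Grant, Idle, Busy, Release}.
States satisfying E[ack U idle]: {Grant, Idle, Req, Busy, Release}.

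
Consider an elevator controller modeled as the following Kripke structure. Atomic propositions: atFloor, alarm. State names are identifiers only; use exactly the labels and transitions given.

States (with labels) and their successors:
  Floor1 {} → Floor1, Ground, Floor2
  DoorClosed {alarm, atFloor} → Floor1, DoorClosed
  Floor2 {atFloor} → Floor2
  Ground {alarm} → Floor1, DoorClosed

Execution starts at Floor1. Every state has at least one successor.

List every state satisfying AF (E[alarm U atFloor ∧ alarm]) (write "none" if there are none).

{DoorClosed, Ground}

States satisfying E[alarm U atFloor ∧ alarm]: {DoorClosed, Ground}.
States satisfying AF (E[alarm U atFloor ∧ alarm]): {DoorClosed, Ground}.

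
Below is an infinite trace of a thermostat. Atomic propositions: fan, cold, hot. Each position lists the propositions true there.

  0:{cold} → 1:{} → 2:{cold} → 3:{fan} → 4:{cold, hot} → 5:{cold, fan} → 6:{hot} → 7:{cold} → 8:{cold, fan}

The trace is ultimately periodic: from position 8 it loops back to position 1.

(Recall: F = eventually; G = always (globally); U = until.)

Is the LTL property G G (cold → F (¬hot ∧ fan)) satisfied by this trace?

G (cold → F (¬hot ∧ fan)) holds at every position 0..8, and those are all positions ever visited, so G G (cold → F (¬hot ∧ fan)) holds.

Holds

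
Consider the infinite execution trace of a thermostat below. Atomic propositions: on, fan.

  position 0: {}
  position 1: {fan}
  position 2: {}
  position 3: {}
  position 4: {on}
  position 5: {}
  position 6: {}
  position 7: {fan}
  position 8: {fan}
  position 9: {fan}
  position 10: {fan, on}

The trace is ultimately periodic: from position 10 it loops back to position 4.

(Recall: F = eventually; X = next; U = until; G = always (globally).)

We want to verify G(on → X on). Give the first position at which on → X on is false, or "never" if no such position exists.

4

Check on → X on at each position in order: 0 ✓, 1 ✓, 2 ✓, 3 ✓.
At position 4 the labels are {on} and the next position 5 has {}, so on → X on is false there. This is the first violation.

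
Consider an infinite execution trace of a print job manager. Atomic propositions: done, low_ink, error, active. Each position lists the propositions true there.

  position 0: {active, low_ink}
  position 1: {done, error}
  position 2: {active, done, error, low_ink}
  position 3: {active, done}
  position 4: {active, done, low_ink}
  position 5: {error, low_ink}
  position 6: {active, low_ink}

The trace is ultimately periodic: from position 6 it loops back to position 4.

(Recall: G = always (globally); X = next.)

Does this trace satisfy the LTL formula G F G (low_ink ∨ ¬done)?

F G (low_ink ∨ ¬done) holds at every position 0..6, and those are all positions ever visited, so G F G (low_ink ∨ ¬done) holds.

Holds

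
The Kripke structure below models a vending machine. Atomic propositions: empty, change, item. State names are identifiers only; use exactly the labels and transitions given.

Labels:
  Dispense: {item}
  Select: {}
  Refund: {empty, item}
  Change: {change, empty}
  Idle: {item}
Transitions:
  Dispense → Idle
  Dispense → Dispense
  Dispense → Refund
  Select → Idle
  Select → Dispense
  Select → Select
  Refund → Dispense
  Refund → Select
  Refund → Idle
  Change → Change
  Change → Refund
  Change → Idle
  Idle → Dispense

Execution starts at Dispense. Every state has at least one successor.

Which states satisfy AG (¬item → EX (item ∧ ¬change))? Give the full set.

{Dispense, Select, Refund, Change, Idle}

States satisfying ¬item → EX (item ∧ ¬change): {Dispense, Select, Refund, Change, Idle}.
States satisfying AG (¬item → EX (item ∧ ¬change)): {Dispense, Select, Refund, Change, Idle}.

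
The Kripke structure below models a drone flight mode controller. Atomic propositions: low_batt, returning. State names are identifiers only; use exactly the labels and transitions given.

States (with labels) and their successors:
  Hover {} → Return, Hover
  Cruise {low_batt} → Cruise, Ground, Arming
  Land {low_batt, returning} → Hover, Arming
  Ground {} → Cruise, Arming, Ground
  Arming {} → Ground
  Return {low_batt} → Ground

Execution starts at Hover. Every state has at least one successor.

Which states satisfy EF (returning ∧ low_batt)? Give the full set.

{Land}

States satisfying returning ∧ low_batt: {Land}.
States satisfying EF (returning ∧ low_batt): {Land}.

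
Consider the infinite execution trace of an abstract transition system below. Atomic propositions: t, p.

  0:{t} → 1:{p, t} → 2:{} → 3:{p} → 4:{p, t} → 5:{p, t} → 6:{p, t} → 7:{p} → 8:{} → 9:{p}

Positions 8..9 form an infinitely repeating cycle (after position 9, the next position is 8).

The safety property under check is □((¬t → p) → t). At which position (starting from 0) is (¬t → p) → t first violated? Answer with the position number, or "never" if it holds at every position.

3

Check (¬t → p) → t at each position in order: 0 ✓, 1 ✓, 2 ✓.
At position 3 the labels are {p}, so (¬t → p) → t is false there. This is the first violation.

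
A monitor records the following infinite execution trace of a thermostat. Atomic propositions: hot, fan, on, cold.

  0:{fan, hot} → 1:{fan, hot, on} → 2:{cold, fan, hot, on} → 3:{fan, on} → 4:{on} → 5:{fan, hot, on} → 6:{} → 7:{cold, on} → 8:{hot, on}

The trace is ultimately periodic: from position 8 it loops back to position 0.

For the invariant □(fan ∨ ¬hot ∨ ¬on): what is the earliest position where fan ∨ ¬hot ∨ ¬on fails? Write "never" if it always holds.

Check fan ∨ ¬hot ∨ ¬on at each position in order: 0 ✓, 1 ✓, 2 ✓, 3 ✓, 4 ✓, 5 ✓, 6 ✓, 7 ✓.
At position 8 the labels are {hot, on}, so fan ∨ ¬hot ∨ ¬on is false there. This is the first violation.

8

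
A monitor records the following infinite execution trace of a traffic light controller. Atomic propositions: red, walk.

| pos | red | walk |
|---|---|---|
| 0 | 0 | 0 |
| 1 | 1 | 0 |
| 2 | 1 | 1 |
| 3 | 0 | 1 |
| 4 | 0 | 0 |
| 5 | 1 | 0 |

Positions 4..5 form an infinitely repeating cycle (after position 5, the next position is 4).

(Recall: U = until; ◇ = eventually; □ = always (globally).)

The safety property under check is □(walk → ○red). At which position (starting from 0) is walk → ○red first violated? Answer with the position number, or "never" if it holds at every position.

Check walk → ○red at each position in order: 0 ✓, 1 ✓.
At position 2 the labels are {red, walk} and the next position 3 has {walk}, so walk → ○red is false there. This is the first violation.

2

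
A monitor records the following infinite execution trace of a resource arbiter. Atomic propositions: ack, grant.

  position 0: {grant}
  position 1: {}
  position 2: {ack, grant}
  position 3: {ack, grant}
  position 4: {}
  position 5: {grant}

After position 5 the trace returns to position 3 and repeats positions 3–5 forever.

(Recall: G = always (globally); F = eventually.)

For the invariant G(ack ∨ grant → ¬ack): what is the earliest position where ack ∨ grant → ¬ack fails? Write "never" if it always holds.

Check ack ∨ grant → ¬ack at each position in order: 0 ✓, 1 ✓.
At position 2 the labels are {ack, grant}, so ack ∨ grant → ¬ack is false there. This is the first violation.

2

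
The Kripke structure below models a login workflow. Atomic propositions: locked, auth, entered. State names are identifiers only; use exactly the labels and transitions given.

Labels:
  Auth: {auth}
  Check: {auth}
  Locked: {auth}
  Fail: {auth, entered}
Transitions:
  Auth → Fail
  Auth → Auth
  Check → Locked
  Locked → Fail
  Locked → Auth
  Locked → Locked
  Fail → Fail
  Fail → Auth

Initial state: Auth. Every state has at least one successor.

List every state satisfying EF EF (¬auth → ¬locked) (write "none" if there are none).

{Auth, Check, Locked, Fail}

States satisfying EF (¬auth → ¬locked): {Auth, Check, Locked, Fail}.
States satisfying EF EF (¬auth → ¬locked): {Auth, Check, Locked, Fail}.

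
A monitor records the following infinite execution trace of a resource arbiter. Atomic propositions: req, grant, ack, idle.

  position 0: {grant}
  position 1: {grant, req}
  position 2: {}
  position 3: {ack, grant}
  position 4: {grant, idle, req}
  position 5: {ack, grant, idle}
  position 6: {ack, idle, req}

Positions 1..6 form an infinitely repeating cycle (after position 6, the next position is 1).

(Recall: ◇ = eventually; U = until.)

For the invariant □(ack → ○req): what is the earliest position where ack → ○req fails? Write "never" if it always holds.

never

ack → ○req holds at every position 0..6, and those are all the positions the trace ever visits, so the invariant □(ack → ○req) is never violated.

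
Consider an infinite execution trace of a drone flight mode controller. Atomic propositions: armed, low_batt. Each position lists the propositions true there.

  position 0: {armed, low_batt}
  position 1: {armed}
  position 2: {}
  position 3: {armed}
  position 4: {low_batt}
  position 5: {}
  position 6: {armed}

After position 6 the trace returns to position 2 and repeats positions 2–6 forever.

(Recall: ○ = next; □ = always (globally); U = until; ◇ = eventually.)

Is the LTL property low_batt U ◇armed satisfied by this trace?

Walking from position 0: ◇armed first holds at position 0, and low_batt holds at every earlier position along the way, so low_batt U ◇armed holds.

Yes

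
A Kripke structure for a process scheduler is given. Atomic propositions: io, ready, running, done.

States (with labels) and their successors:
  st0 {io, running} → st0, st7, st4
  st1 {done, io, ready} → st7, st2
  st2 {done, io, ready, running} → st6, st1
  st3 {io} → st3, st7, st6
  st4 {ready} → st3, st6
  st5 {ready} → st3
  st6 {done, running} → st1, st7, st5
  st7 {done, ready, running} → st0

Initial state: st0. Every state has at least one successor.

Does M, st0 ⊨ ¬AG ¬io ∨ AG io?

States satisfying ¬io: {st4, st5, st6, st7}.
States satisfying AG ¬io: ∅.
States satisfying ¬AG ¬io: {st0, st1, st2, st3, st4, st5, st6, st7}.
States satisfying io: {st0, st1, st2, st3}.
States satisfying AG io: ∅.
States satisfying ¬AG ¬io ∨ AG io: {st0, st1, st2, st3, st4, st5, st6, st7}.
st0 ∈ Sat(¬AG ¬io ∨ AG io).

Satisfied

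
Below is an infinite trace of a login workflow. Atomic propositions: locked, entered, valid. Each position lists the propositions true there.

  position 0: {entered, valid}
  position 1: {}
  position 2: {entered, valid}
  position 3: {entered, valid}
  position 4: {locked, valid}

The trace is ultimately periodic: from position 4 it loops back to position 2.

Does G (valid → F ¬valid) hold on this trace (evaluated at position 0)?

valid → F ¬valid must hold at every position from 0 onward. It fails at position 2, so G (valid → F ¬valid) is false.
Positions where valid holds: 0, 2, 3, 4.
Check F ¬valid at each: 0→ok, 2→fails, 3→fails, 4→fails.

No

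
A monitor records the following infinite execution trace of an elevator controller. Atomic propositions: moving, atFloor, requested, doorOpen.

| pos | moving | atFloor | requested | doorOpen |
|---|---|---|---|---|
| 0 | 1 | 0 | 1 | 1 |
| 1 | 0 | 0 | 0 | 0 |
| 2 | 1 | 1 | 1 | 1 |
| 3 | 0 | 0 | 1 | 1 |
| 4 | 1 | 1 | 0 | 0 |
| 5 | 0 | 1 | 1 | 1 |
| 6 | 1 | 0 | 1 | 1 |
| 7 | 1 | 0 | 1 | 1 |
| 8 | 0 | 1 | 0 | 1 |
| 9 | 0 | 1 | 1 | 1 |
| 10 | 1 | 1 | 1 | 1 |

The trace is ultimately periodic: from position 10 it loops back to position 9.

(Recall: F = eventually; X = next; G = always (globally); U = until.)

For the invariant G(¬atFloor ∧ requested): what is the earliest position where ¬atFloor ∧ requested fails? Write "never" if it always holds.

1

Check ¬atFloor ∧ requested at each position in order: 0 ✓.
At position 1 the labels are {}, so ¬atFloor ∧ requested is false there. This is the first violation.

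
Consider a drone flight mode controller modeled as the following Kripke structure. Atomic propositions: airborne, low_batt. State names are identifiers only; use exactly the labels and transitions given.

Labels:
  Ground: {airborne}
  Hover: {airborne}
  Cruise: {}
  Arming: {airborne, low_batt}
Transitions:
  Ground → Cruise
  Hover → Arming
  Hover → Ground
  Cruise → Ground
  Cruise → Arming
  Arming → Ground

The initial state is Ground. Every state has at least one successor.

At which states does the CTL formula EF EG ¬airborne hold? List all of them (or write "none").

none

States satisfying EG ¬airborne: ∅.
States satisfying EF EG ¬airborne: ∅.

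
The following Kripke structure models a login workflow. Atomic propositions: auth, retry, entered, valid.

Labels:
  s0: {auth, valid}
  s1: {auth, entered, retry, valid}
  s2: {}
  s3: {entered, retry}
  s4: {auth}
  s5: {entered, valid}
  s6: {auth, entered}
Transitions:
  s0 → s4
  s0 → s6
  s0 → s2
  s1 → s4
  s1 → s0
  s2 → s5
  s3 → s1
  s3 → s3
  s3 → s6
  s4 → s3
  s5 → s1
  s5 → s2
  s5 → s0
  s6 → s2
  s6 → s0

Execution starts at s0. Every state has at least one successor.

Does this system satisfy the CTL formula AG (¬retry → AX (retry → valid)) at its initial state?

States satisfying ¬retry → AX (retry → valid): {s0, s1, s2, s3, s5, s6}.
States satisfying AG (¬retry → AX (retry → valid)): ∅.
s4 is reachable from s0 and violates ¬retry → AX (retry → valid), so AG fails at s0.
s0 ∉ Sat(AG (¬retry → AX (retry → valid))).

Violated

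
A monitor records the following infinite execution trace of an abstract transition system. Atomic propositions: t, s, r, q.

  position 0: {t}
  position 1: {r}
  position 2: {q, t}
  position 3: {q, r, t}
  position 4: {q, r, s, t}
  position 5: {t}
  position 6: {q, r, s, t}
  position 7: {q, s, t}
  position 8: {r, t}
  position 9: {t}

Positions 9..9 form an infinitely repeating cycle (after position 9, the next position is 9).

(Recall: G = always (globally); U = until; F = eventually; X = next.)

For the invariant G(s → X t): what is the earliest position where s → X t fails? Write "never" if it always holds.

never

s → X t holds at every position 0..9, and those are all the positions the trace ever visits, so the invariant G(s → X t) is never violated.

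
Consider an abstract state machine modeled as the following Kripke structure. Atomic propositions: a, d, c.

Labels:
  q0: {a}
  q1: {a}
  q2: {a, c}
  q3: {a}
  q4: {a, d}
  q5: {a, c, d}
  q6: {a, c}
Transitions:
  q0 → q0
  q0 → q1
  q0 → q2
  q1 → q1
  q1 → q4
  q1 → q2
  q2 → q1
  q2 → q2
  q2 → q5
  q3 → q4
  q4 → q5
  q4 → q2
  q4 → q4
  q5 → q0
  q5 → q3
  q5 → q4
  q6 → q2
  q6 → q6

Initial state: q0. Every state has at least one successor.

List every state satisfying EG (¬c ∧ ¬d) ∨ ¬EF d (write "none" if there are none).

States satisfying ¬c ∧ ¬d: {q0, q1, q3}.
States satisfying EG (¬c ∧ ¬d): {q0, q1}.
States satisfying d: {q4, q5}.
States satisfying EF d: {q0, q1, q2, q3, q4, q5, q6}.
States satisfying ¬EF d: ∅.
States satisfying EG (¬c ∧ ¬d) ∨ ¬EF d: {q0, q1}.

{q0, q1}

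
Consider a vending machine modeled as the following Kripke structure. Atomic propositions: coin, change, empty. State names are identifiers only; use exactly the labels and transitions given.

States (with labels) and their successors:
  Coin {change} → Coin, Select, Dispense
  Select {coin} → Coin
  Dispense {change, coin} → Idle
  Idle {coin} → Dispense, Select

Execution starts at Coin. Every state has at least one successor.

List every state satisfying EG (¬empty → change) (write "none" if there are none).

{Coin}

States satisfying ¬empty → change: {Coin, Dispense}.
States satisfying EG (¬empty → change): {Coin}.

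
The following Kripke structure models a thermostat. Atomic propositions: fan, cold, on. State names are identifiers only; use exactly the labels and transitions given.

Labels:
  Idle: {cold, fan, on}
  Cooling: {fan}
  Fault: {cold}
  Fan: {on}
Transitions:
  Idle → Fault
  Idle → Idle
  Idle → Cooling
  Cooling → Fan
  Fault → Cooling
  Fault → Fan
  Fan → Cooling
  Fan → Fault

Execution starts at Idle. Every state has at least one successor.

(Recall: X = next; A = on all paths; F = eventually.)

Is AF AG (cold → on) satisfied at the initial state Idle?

States satisfying AG (cold → on): ∅.
States satisfying AF AG (cold → on): ∅.
There is a path from Idle along which AG (cold → on) never holds.
Idle ∉ Sat(AF AG (cold → on)).

Violated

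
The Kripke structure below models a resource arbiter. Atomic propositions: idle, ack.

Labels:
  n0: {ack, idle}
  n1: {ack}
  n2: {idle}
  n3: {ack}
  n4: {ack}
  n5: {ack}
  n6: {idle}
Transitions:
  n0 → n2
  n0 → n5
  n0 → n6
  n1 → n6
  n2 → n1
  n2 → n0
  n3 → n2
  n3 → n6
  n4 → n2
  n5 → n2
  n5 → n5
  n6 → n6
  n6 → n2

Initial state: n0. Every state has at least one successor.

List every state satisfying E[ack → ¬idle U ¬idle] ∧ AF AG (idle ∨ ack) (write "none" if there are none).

States satisfying ack → ¬idle: {n1, n2, n3, n4, n5, n6}.
States satisfying ¬idle: {n1, n3, n4, n5}.
States satisfying E[ack → ¬idle U ¬idle]: {n1, n2, n3, n4, n5, n6}.
States satisfying AG (idle ∨ ack): {n0, n1, n2, n3, n4, n5, n6}.
States satisfying AF AG (idle ∨ ack): {n0, n1, n2, n3, n4, n5, n6}.
States satisfying E[ack → ¬idle U ¬idle] ∧ AF AG (idle ∨ ack): {n1, n2, n3, n4, n5, n6}.

{n1, n2, n3, n4, n5, n6}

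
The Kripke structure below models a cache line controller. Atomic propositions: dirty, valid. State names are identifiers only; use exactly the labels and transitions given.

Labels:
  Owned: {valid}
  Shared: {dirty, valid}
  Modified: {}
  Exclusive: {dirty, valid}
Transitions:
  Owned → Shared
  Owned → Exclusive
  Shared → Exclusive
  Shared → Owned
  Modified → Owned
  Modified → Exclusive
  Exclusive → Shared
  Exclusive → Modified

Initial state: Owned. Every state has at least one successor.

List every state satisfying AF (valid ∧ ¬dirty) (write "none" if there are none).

States satisfying valid ∧ ¬dirty: {Owned}.
States satisfying AF (valid ∧ ¬dirty): {Owned}.

{Owned}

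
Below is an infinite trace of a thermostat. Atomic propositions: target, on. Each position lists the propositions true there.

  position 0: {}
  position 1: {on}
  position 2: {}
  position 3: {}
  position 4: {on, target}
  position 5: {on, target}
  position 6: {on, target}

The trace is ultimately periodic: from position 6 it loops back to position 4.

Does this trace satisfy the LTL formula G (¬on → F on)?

¬on → F on holds at every position 0..6, and those are all positions ever visited, so G (¬on → F on) holds.
Positions where ¬on holds: 0, 2, 3.
Check F on at each: 0→ok, 2→ok, 3→ok.

Satisfied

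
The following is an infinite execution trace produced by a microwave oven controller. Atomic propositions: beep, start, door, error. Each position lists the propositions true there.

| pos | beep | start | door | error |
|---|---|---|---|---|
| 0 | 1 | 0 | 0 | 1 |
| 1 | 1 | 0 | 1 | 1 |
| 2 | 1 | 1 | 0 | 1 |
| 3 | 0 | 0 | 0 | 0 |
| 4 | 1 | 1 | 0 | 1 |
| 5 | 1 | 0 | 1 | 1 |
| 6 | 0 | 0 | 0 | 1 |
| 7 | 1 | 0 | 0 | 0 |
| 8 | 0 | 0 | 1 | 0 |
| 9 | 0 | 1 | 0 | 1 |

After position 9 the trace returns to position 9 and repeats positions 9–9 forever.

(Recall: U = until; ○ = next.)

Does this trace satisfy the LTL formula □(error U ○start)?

error U ○start must hold at every position from 0 onward. It fails at position 4, so □(error U ○start) is false.

Violated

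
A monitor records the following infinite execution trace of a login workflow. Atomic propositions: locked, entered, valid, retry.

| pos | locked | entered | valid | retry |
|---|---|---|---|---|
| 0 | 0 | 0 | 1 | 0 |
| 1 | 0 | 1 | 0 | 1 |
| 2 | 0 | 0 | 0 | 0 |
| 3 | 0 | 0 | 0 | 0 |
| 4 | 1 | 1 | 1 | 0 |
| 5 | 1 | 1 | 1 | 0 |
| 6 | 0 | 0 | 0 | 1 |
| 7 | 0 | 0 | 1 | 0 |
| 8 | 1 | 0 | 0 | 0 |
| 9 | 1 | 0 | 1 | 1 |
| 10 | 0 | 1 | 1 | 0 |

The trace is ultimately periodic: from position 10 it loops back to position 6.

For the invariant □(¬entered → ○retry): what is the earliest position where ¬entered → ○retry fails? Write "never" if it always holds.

Check ¬entered → ○retry at each position in order: 0 ✓, 1 ✓.
At position 2 the labels are {} and the next position 3 has {}, so ¬entered → ○retry is false there. This is the first violation.

2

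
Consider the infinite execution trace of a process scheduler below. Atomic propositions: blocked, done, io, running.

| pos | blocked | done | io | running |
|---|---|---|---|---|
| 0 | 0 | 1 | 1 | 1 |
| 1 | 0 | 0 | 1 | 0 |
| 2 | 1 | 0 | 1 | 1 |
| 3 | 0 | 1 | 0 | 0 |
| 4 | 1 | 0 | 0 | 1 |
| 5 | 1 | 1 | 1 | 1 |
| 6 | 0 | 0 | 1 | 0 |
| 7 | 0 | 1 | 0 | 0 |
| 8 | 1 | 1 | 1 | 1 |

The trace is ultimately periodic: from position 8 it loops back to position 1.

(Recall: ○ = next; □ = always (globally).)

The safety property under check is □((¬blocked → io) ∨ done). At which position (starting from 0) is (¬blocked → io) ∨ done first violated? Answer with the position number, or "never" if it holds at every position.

never

(¬blocked → io) ∨ done holds at every position 0..8, and those are all the positions the trace ever visits, so the invariant □((¬blocked → io) ∨ done) is never violated.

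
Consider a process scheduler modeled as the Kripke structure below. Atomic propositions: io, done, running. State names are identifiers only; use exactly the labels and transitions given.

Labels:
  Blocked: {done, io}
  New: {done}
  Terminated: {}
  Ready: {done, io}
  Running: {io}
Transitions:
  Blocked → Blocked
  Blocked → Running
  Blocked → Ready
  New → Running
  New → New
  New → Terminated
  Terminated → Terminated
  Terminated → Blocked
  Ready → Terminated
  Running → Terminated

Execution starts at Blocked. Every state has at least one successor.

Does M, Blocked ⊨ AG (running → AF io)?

States satisfying running → AF io: {Blocked, New, Terminated, Ready, Running}.
States satisfying AG (running → AF io): {Blocked, New, Terminated, Ready, Running}.
Every state reachable from Blocked satisfies running → AF io.
Blocked ∈ Sat(AG (running → AF io)).

Holds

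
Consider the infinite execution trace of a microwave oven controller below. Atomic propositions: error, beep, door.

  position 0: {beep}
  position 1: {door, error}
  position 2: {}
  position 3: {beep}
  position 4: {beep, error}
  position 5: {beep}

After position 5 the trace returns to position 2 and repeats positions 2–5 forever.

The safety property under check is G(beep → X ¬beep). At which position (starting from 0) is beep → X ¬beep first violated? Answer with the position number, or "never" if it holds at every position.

Check beep → X ¬beep at each position in order: 0 ✓, 1 ✓, 2 ✓.
At position 3 the labels are {beep} and the next position 4 has {beep, error}, so beep → X ¬beep is false there. This is the first violation.

3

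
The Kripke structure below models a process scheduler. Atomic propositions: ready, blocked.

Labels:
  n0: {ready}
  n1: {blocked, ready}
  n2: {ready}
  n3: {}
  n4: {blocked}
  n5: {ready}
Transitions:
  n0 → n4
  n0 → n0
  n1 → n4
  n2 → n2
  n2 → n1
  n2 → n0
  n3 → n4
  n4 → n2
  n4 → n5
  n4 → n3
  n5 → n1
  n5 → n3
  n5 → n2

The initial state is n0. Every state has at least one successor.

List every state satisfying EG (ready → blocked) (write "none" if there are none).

{n1, n3, n4}

States satisfying ready → blocked: {n1, n3, n4}.
States satisfying EG (ready → blocked): {n1, n3, n4}.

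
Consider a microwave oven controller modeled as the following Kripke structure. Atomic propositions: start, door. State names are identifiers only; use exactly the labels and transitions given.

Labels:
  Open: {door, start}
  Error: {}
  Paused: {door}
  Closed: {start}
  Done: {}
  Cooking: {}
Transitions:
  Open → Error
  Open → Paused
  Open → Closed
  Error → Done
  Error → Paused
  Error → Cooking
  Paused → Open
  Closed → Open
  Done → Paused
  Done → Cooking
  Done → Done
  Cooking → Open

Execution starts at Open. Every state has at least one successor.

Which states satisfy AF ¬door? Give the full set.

States satisfying ¬door: {Error, Closed, Done, Cooking}.
States satisfying AF ¬door: {Error, Closed, Done, Cooking}.

{Error, Closed, Done, Cooking}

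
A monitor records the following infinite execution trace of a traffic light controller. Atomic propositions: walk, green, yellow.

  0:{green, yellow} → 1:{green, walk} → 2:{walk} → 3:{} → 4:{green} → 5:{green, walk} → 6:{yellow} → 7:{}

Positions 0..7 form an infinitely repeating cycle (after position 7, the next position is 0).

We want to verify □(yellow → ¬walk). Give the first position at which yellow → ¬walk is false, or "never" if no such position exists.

never

yellow → ¬walk holds at every position 0..7, and those are all the positions the trace ever visits, so the invariant □(yellow → ¬walk) is never violated.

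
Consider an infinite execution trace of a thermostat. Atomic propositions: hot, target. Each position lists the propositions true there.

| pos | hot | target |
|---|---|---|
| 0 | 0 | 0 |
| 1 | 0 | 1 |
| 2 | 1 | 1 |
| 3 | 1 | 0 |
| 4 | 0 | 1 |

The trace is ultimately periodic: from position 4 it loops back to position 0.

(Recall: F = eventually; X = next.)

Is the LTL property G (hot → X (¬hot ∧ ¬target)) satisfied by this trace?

hot → X (¬hot ∧ ¬target) must hold at every position from 0 onward. It fails at position 2, so G (hot → X (¬hot ∧ ¬target)) is false.
Positions where hot holds: 2, 3.
Check X (¬hot ∧ ¬target) at each: 2→fails, 3→fails.

Does not hold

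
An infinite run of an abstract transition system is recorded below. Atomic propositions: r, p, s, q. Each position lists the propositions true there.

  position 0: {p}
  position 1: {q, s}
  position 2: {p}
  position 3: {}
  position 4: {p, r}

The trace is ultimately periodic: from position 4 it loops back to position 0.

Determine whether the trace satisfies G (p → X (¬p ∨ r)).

Does not hold

p → X (¬p ∨ r) must hold at every position from 0 onward. It fails at position 4, so G (p → X (¬p ∨ r)) is false.
Positions where p holds: 0, 2, 4.
Check X (¬p ∨ r) at each: 0→ok, 2→ok, 4→fails.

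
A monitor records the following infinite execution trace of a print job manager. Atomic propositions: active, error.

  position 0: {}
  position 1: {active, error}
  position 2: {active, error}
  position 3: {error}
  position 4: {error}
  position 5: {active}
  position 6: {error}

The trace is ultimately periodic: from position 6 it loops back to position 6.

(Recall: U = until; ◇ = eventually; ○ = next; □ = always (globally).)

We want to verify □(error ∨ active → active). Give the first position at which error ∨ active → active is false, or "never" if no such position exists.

3

Check error ∨ active → active at each position in order: 0 ✓, 1 ✓, 2 ✓.
At position 3 the labels are {error}, so error ∨ active → active is false there. This is the first violation.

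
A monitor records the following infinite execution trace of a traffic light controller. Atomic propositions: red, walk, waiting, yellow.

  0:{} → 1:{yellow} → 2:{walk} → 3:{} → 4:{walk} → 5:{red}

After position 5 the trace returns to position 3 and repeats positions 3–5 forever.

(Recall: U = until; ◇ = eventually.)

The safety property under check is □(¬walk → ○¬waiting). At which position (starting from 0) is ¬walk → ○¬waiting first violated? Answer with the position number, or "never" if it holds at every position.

¬walk → ○¬waiting holds at every position 0..5, and those are all the positions the trace ever visits, so the invariant □(¬walk → ○¬waiting) is never violated.

never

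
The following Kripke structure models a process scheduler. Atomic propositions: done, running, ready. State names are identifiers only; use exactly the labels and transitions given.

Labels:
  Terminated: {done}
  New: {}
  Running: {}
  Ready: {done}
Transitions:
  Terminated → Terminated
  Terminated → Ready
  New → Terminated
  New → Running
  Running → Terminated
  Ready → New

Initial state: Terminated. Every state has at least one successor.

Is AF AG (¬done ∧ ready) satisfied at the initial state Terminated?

No

States satisfying AG (¬done ∧ ready): ∅.
States satisfying AF AG (¬done ∧ ready): ∅.
There is a path from Terminated along which AG (¬done ∧ ready) never holds.
Terminated ∉ Sat(AF AG (¬done ∧ ready)).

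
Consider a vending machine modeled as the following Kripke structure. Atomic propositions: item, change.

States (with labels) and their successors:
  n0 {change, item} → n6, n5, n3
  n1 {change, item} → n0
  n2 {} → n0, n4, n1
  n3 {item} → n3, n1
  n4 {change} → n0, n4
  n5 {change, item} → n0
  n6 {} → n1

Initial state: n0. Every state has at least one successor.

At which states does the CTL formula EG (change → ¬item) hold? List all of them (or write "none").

{n2, n3, n4}

States satisfying change → ¬item: {n2, n3, n4, n6}.
States satisfying EG (change → ¬item): {n2, n3, n4}.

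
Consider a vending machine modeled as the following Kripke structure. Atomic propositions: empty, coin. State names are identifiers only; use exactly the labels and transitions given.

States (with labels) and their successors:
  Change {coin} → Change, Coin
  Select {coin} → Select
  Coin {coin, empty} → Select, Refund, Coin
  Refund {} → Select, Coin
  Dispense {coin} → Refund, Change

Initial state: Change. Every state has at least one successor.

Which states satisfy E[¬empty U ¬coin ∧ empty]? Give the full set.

States satisfying ¬empty: {Change, Select, Refund, Dispense}.
States satisfying ¬coin ∧ empty: ∅.
States satisfying E[¬empty U ¬coin ∧ empty]: ∅.

none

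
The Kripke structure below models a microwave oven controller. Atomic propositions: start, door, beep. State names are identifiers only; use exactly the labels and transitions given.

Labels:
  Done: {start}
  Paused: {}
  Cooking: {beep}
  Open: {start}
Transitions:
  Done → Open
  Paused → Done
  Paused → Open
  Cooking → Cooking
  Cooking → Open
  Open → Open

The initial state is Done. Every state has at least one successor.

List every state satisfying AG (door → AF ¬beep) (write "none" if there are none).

States satisfying door → AF ¬beep: {Done, Paused, Cooking, Open}.
States satisfying AG (door → AF ¬beep): {Done, Paused, Cooking, Open}.

{Done, Paused, Cooking, Open}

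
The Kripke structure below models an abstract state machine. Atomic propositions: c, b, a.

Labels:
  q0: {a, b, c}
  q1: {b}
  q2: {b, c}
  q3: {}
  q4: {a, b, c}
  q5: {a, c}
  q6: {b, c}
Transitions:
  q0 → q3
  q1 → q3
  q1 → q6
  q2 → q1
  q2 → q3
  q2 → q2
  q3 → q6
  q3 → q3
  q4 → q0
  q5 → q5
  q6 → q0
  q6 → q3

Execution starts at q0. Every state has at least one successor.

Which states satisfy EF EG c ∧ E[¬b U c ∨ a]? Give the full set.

States satisfying EG c: {q2, q5}.
States satisfying EF EG c: {q2, q5}.
States satisfying ¬b: {q3, q5}.
States satisfying c ∨ a: {q0, q2, q4, q5, q6}.
States satisfying E[¬b U c ∨ a]: {q0, q2, q3, q4, q5, q6}.
States satisfying EF EG c ∧ E[¬b U c ∨ a]: {q2, q5}.

{q2, q5}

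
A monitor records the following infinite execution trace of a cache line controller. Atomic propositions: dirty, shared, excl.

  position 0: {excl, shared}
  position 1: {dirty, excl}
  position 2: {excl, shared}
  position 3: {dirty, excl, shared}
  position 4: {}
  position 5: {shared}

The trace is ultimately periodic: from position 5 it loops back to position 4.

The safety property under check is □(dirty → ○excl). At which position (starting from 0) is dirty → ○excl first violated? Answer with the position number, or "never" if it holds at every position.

Check dirty → ○excl at each position in order: 0 ✓, 1 ✓, 2 ✓.
At position 3 the labels are {dirty, excl, shared} and the next position 4 has {}, so dirty → ○excl is false there. This is the first violation.

3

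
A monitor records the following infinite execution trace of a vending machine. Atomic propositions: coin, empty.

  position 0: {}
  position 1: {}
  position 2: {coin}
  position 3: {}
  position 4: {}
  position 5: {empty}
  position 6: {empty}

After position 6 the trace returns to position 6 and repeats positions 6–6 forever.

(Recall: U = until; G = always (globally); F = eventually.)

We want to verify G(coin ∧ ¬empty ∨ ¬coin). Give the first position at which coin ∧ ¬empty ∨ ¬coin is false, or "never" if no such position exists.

coin ∧ ¬empty ∨ ¬coin holds at every position 0..6, and those are all the positions the trace ever visits, so the invariant G(coin ∧ ¬empty ∨ ¬coin) is never violated.

never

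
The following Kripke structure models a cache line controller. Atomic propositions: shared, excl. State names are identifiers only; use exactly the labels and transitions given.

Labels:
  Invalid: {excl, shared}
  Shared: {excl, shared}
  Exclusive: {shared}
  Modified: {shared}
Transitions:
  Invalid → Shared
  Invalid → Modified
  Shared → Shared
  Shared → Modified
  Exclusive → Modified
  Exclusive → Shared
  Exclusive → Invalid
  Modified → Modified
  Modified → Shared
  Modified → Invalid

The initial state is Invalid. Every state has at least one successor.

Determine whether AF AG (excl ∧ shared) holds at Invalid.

No

States satisfying AG (excl ∧ shared): ∅.
States satisfying AF AG (excl ∧ shared): ∅.
There is a path from Invalid along which AG (excl ∧ shared) never holds.
Invalid ∉ Sat(AF AG (excl ∧ shared)).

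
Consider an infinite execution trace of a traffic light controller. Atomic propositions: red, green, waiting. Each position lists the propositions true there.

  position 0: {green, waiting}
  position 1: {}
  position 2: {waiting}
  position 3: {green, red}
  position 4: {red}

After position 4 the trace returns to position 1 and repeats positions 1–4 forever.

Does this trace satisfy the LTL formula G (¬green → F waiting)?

Satisfied

¬green → F waiting holds at every position 0..4, and those are all positions ever visited, so G (¬green → F waiting) holds.
Positions where ¬green holds: 1, 2, 4.
Check F waiting at each: 1→ok, 2→ok, 4→ok.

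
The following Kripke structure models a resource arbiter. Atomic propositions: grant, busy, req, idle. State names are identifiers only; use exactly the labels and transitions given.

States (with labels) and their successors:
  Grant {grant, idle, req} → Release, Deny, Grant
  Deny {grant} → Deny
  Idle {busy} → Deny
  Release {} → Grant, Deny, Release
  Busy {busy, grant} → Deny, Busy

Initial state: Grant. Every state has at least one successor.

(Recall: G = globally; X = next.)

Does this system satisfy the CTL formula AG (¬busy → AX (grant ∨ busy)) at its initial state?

Violated

States satisfying ¬busy → AX (grant ∨ busy): {Deny, Idle, Busy}.
States satisfying AG (¬busy → AX (grant ∨ busy)): {Deny, Idle, Busy}.
Grant is reachable from Grant and violates ¬busy → AX (grant ∨ busy), so AG fails at Grant.
Grant ∉ Sat(AG (¬busy → AX (grant ∨ busy))).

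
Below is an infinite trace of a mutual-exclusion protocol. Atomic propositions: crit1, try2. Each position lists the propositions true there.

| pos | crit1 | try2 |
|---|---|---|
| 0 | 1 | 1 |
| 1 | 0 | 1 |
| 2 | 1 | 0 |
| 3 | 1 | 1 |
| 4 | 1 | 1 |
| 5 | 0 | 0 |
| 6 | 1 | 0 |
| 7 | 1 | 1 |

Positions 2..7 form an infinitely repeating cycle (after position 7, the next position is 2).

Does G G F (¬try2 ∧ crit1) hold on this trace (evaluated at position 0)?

Yes

G F (¬try2 ∧ crit1) holds at every position 0..7, and those are all positions ever visited, so G G F (¬try2 ∧ crit1) holds.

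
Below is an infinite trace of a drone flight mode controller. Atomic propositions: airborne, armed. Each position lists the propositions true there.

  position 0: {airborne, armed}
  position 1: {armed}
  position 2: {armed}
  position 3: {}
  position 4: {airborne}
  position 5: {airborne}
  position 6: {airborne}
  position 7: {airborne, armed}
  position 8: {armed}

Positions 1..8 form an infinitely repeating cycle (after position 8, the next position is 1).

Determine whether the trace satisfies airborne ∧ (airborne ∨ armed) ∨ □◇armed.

Yes

◇armed holds at every position 0..8, and those are all positions ever visited, so □◇armed holds.
At position 0: airborne ∧ (airborne ∨ armed) is true; □◇armed is true; so airborne ∧ (airborne ∨ armed) ∨ □◇armed is true.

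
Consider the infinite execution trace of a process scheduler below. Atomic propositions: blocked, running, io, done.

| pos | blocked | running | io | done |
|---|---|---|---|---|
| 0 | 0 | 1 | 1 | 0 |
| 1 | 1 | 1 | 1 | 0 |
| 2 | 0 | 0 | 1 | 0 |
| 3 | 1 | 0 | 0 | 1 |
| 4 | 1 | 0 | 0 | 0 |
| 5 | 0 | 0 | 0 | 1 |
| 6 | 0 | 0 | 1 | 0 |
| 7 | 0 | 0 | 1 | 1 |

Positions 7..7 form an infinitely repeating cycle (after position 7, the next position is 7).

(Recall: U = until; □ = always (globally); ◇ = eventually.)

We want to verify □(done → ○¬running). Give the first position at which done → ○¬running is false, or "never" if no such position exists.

done → ○¬running holds at every position 0..7, and those are all the positions the trace ever visits, so the invariant □(done → ○¬running) is never violated.

never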